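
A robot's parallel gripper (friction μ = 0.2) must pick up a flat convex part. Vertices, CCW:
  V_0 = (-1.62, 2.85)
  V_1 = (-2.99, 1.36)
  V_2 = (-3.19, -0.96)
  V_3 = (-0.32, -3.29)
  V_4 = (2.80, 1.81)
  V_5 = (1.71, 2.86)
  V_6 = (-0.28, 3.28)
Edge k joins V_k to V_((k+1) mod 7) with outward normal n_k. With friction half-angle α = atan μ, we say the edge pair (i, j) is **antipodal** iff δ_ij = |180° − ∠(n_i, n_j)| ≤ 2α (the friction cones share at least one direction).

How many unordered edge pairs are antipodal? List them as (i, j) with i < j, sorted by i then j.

count = 2; pairs: (0,3), (2,4)

α = atan 0.2 = 11.31°;  2α = 22.62°
n_0 = (-0.7361, +0.6768)
n_1 = (-0.9963, +0.0859)
n_2 = (-0.6303, -0.7764)
n_3 = (+0.8530, -0.5219)
n_4 = (+0.6938, +0.7202)
n_5 = (+0.2065, +0.9784)
n_6 = (-0.3055, +0.9522)
  (0,1): δ = 142.33°  ·
  (0,2): δ = 86.47°  ·
  (0,3): δ = 11.14°  ✓
  (0,4): δ = 88.67°  ·
  (0,5): δ = 120.68°  ·
  (0,6): δ = 150.39°  ·
  (1,2): δ = 124.14°  ·
  (1,3): δ = 26.53°  ·
  (1,4): δ = 51.00°  ·
  (1,5): δ = 83.01°  ·
  (1,6): δ = 112.72°  ·
  (2,3): δ = 82.39°  ·
  (2,4): δ = 4.86°  ✓
  (2,5): δ = 27.15°  ·
  (2,6): δ = 56.86°  ·
  (3,4): δ = 102.47°  ·
  (3,5): δ = 70.46°  ·
  (3,6): δ = 40.75°  ·
  (4,5): δ = 147.99°  ·
  (4,6): δ = 118.28°  ·
  (5,6): δ = 150.29°  ·
antipodal pairs: 2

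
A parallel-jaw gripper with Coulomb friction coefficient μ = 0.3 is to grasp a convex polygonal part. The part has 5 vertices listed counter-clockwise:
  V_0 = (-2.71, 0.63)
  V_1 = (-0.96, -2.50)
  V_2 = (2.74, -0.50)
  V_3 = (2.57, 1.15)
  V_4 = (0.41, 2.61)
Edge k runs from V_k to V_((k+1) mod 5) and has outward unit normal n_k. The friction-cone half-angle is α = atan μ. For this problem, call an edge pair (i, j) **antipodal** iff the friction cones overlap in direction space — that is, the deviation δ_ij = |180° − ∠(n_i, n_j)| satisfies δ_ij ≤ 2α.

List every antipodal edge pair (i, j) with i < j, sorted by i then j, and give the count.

count = 3; pairs: (0,2), (0,3), (1,4)

α = atan 0.3 = 16.70°;  2α = 33.40°
n_0 = (-0.8728, -0.4880)
n_1 = (+0.4755, -0.8797)
n_2 = (+0.9947, +0.1025)
n_3 = (+0.5600, +0.8285)
n_4 = (-0.5358, +0.8443)
  (0,1): δ = 90.82°  ·
  (0,2): δ = 23.33°  ✓
  (0,3): δ = 26.73°  ✓
  (0,4): δ = 93.19°  ·
  (1,2): δ = 112.51°  ·
  (1,3): δ = 62.45°  ·
  (1,4): δ = 4.01°  ✓
  (2,3): δ = 129.94°  ·
  (2,4): δ = 63.48°  ·
  (3,4): δ = 113.54°  ·
antipodal pairs: 3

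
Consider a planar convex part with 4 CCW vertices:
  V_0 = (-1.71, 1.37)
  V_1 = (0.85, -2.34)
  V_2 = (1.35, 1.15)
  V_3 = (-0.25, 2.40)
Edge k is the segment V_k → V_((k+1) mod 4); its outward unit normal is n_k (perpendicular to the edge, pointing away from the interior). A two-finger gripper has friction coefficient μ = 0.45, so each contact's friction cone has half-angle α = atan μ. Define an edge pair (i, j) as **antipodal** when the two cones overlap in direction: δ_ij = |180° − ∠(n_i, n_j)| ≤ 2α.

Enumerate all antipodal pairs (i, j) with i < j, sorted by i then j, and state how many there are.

α = atan 0.45 = 24.23°;  2α = 48.46°
n_0 = (-0.8231, -0.5679)
n_1 = (+0.9899, -0.1418)
n_2 = (+0.6156, +0.7880)
n_3 = (-0.5765, +0.8171)
  (0,1): δ = 42.76°  ✓
  (0,2): δ = 17.39°  ✓
  (0,3): δ = 90.60°  ·
  (1,2): δ = 119.85°  ·
  (1,3): δ = 46.64°  ✓
  (2,3): δ = 106.80°  ·
antipodal pairs: 3

count = 3; pairs: (0,1), (0,2), (1,3)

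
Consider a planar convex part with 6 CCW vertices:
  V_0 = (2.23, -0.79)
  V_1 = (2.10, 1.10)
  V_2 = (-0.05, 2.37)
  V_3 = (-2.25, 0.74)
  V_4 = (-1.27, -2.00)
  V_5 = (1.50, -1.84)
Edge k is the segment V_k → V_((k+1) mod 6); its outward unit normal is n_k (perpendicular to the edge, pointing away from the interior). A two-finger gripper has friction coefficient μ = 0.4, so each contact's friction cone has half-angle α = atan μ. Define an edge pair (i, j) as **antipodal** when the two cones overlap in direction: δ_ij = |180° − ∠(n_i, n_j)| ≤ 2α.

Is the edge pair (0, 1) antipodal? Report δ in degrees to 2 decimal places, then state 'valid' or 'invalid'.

δ = 124.51°, invalid

α = atan 0.4 = 21.80°;  2α = 43.60°
edge 0: e_0 = (-0.13, +1.89);  n_0 = (+0.9976, +0.0686)
edge 1: e_1 = (-2.15, +1.27);  n_1 = (+0.5086, +0.8610)
∠(n_0, n_1) = 55.49°
δ = |180° − 55.49°| = 124.51°
124.51° > 2α = 43.60°  →  invalid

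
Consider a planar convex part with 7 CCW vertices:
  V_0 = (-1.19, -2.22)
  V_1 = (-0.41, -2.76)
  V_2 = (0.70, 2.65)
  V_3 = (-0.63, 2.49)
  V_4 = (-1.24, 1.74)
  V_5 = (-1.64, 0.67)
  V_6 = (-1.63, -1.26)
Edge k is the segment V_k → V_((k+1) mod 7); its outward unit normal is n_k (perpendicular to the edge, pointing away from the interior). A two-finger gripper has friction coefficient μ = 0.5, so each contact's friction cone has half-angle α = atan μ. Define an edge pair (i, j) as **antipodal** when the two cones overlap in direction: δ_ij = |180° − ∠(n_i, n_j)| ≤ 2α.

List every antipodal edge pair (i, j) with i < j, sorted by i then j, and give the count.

count = 5; pairs: (0,2), (1,3), (1,4), (1,5), (1,6)

α = atan 0.5 = 26.57°;  2α = 53.13°
n_0 = (-0.5692, -0.8222)
n_1 = (+0.9796, -0.2010)
n_2 = (-0.1194, +0.9928)
n_3 = (-0.7758, +0.6310)
n_4 = (-0.9367, +0.3502)
n_5 = (-1.0000, -0.0052)
n_6 = (-0.9091, -0.4167)
  (0,1): δ = 66.90°  ·
  (0,2): δ = 41.55°  ✓
  (0,3): δ = 85.57°  ·
  (0,4): δ = 104.20°  ·
  (0,5): δ = 124.99°  ·
  (0,6): δ = 149.32°  ·
  (1,2): δ = 71.55°  ·
  (1,3): δ = 27.53°  ✓
  (1,4): δ = 8.90°  ✓
  (1,5): δ = 11.89°  ✓
  (1,6): δ = 36.22°  ✓
  (2,3): δ = 135.98°  ·
  (2,4): δ = 117.36°  ·
  (2,5): δ = 96.56°  ·
  (2,6): δ = 72.24°  ·
  (3,4): δ = 161.37°  ·
  (3,5): δ = 140.58°  ·
  (3,6): δ = 116.25°  ·
  (4,5): δ = 159.21°  ·
  (4,6): δ = 134.88°  ·
  (5,6): δ = 155.67°  ·
antipodal pairs: 5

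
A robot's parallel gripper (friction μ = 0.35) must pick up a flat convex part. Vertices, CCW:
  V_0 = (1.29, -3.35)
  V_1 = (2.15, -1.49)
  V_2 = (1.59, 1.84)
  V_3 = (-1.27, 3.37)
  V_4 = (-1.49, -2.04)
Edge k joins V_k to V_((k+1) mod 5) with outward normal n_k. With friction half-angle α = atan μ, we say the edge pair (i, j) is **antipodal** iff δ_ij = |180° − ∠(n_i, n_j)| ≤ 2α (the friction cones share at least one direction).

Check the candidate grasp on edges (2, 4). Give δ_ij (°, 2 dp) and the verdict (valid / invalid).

δ = 2.91°, valid

α = atan 0.35 = 19.29°;  2α = 38.58°
edge 2: e_2 = (-2.86, +1.53);  n_2 = (+0.4717, +0.8818)
edge 4: e_4 = (+2.78, -1.31);  n_4 = (-0.4263, -0.9046)
∠(n_2, n_4) = 177.09°
δ = |180° − 177.09°| = 2.91°
2.91° ≤ 2α = 38.58°  →  valid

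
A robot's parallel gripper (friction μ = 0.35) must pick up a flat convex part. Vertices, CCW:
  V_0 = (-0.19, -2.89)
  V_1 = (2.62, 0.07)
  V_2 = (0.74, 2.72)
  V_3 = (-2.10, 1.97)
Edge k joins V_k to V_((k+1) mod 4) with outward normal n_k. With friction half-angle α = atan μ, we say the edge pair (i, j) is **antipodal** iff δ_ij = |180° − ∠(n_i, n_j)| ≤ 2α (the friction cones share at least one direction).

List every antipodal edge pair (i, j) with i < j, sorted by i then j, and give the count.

α = atan 0.35 = 19.29°;  2α = 38.58°
n_0 = (+0.7252, -0.6885)
n_1 = (+0.8156, +0.5786)
n_2 = (-0.2553, +0.9669)
n_3 = (-0.9307, -0.3658)
  (0,1): δ = 101.14°  ·
  (0,2): δ = 31.70°  ✓
  (0,3): δ = 64.97°  ·
  (1,2): δ = 110.56°  ·
  (1,3): δ = 13.90°  ✓
  (2,3): δ = 83.34°  ·
antipodal pairs: 2

count = 2; pairs: (0,2), (1,3)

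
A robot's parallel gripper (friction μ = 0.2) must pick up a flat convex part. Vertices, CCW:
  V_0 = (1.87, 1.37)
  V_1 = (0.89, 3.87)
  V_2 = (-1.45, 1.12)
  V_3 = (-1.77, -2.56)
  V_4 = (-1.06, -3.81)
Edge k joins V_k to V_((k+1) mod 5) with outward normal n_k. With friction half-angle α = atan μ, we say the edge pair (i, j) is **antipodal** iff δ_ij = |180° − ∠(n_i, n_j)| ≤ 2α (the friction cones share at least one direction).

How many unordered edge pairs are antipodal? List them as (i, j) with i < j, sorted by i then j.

α = atan 0.2 = 11.31°;  2α = 22.62°
n_0 = (+0.9310, +0.3650)
n_1 = (-0.7616, +0.6481)
n_2 = (-0.9962, +0.0866)
n_3 = (-0.8695, -0.4939)
n_4 = (+0.8704, -0.4923)
  (0,1): δ = 61.80°  ·
  (0,2): δ = 26.37°  ·
  (0,3): δ = 8.19°  ✓
  (0,4): δ = 129.10°  ·
  (1,2): δ = 144.57°  ·
  (1,3): δ = 110.01°  ·
  (1,4): δ = 10.90°  ✓
  (2,3): δ = 145.43°  ·
  (2,4): δ = 24.52°  ·
  (3,4): δ = 59.09°  ·
antipodal pairs: 2

count = 2; pairs: (0,3), (1,4)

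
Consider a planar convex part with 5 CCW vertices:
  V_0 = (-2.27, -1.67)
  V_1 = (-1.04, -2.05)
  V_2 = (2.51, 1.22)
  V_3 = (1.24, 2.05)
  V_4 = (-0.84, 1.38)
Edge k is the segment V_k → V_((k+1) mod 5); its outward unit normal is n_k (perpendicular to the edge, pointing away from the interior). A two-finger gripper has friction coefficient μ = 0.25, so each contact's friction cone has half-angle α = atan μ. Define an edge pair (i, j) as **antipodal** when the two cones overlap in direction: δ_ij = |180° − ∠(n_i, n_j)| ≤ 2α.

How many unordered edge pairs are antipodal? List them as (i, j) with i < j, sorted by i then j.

α = atan 0.25 = 14.04°;  2α = 28.07°
n_0 = (-0.2952, -0.9554)
n_1 = (+0.6775, -0.7355)
n_2 = (+0.5471, +0.8371)
n_3 = (-0.3066, +0.9518)
n_4 = (-0.9054, +0.4245)
  (0,1): δ = 120.18°  ·
  (0,2): δ = 16.00°  ✓
  (0,3): δ = 35.02°  ·
  (0,4): δ = 82.05°  ·
  (1,2): δ = 75.82°  ·
  (1,3): δ = 24.79°  ✓
  (1,4): δ = 22.23°  ✓
  (2,3): δ = 128.98°  ·
  (2,4): δ = 81.95°  ·
  (3,4): δ = 132.97°  ·
antipodal pairs: 3

count = 3; pairs: (0,2), (1,3), (1,4)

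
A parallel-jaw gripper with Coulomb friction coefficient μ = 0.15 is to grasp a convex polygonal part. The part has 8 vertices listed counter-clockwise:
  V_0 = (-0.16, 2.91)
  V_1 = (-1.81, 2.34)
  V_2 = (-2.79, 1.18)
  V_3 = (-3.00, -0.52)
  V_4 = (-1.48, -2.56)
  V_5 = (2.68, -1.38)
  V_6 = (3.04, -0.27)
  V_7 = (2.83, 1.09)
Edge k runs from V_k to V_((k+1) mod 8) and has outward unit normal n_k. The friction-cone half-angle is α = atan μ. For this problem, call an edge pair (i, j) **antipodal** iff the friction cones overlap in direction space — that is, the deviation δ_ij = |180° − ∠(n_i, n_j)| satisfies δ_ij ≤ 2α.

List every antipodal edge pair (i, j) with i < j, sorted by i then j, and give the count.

α = atan 0.15 = 8.53°;  2α = 17.06°
n_0 = (-0.3265, +0.9452)
n_1 = (-0.7639, +0.6454)
n_2 = (-0.9925, +0.1226)
n_3 = (-0.8019, -0.5975)
n_4 = (+0.2729, -0.9620)
n_5 = (+0.9512, -0.3085)
n_6 = (+0.9883, +0.1526)
n_7 = (+0.5199, +0.8542)
  (0,1): δ = 149.25°  ·
  (0,2): δ = 116.10°  ·
  (0,3): δ = 72.37°  ·
  (0,4): δ = 3.22°  ✓
  (0,5): δ = 52.97°  ·
  (0,6): δ = 79.72°  ·
  (0,7): δ = 129.61°  ·
  (1,2): δ = 146.85°  ·
  (1,3): δ = 103.12°  ·
  (1,4): δ = 33.97°  ·
  (1,5): δ = 22.22°  ·
  (1,6): δ = 48.97°  ·
  (1,7): δ = 98.86°  ·
  (2,3): δ = 136.27°  ·
  (2,4): δ = 67.12°  ·
  (2,5): δ = 10.93°  ✓
  (2,6): δ = 15.82°  ✓
  (2,7): δ = 65.71°  ·
  (3,4): δ = 110.85°  ·
  (3,5): δ = 54.66°  ·
  (3,6): δ = 27.91°  ·
  (3,7): δ = 21.98°  ·
  (4,5): δ = 123.81°  ·
  (4,6): δ = 97.06°  ·
  (4,7): δ = 47.16°  ·
  (5,6): δ = 153.25°  ·
  (5,7): δ = 103.36°  ·
  (6,7): δ = 130.11°  ·
antipodal pairs: 3

count = 3; pairs: (0,4), (2,5), (2,6)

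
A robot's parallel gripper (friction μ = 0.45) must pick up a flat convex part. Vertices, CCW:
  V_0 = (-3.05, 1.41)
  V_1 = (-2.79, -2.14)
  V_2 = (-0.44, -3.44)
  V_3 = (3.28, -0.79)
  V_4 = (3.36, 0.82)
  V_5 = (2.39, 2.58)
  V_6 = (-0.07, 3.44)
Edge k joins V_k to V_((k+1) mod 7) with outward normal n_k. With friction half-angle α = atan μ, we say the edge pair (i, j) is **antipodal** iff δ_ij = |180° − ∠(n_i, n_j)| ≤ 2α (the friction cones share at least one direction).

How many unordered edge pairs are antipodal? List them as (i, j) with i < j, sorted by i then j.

α = atan 0.45 = 24.23°;  2α = 48.46°
n_0 = (-0.9973, -0.0730)
n_1 = (-0.4841, -0.8750)
n_2 = (+0.5802, -0.8145)
n_3 = (+0.9988, -0.0496)
n_4 = (+0.8758, +0.4827)
n_5 = (+0.3300, +0.9440)
n_6 = (-0.5630, +0.8265)
  (0,1): δ = 123.14°  ·
  (0,2): δ = 58.72°  ·
  (0,3): δ = 7.03°  ✓
  (0,4): δ = 24.67°  ✓
  (0,5): δ = 66.54°  ·
  (0,6): δ = 120.07°  ·
  (1,2): δ = 115.58°  ·
  (1,3): δ = 63.89°  ·
  (1,4): δ = 32.19°  ✓
  (1,5): δ = 9.68°  ✓
  (1,6): δ = 63.21°  ·
  (2,3): δ = 128.31°  ·
  (2,4): δ = 96.60°  ·
  (2,5): δ = 54.73°  ·
  (2,6): δ = 1.20°  ✓
  (3,4): δ = 148.29°  ·
  (3,5): δ = 106.42°  ·
  (3,6): δ = 52.89°  ·
  (4,5): δ = 138.13°  ·
  (4,6): δ = 84.60°  ·
  (5,6): δ = 126.47°  ·
antipodal pairs: 5

count = 5; pairs: (0,3), (0,4), (1,4), (1,5), (2,6)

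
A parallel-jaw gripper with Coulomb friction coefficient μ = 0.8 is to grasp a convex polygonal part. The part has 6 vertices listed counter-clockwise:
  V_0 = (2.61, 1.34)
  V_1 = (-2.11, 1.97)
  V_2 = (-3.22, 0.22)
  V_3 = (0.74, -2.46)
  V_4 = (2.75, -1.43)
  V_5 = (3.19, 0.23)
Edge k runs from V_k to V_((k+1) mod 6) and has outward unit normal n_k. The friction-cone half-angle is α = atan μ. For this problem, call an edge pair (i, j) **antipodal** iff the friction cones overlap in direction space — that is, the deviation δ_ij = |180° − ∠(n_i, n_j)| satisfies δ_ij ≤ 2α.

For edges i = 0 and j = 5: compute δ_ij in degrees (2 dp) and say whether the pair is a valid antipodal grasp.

α = atan 0.8 = 38.66°;  2α = 77.32°
edge 0: e_0 = (-4.72, +0.63);  n_0 = (+0.1323, +0.9912)
edge 5: e_5 = (-0.58, +1.11);  n_5 = (+0.8863, +0.4631)
∠(n_0, n_5) = 54.81°
δ = |180° − 54.81°| = 125.19°
125.19° > 2α = 77.32°  →  invalid

δ = 125.19°, invalid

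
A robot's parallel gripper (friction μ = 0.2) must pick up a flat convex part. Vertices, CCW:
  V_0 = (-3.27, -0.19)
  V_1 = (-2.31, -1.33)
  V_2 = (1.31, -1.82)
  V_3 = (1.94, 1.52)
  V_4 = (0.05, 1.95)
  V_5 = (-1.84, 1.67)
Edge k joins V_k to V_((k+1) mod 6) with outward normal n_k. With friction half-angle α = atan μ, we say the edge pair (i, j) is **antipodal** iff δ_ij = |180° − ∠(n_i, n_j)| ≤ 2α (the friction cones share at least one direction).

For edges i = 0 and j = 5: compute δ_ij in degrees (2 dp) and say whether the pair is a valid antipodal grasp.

δ = 102.35°, invalid

α = atan 0.2 = 11.31°;  2α = 22.62°
edge 0: e_0 = (+0.96, -1.14);  n_0 = (-0.7649, -0.6441)
edge 5: e_5 = (-1.43, -1.86);  n_5 = (-0.7928, +0.6095)
∠(n_0, n_5) = 77.65°
δ = |180° − 77.65°| = 102.35°
102.35° > 2α = 22.62°  →  invalid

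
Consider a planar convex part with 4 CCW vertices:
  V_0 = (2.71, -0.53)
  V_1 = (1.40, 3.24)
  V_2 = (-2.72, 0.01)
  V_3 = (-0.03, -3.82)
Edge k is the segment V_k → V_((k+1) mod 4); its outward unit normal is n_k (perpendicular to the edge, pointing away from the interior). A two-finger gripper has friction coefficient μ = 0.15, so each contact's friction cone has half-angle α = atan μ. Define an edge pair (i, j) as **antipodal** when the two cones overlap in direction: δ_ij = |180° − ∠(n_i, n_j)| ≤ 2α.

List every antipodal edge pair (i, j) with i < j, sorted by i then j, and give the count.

α = atan 0.15 = 8.53°;  2α = 17.06°
n_0 = (+0.9446, +0.3282)
n_1 = (-0.6170, +0.7870)
n_2 = (-0.8183, -0.5748)
n_3 = (+0.7684, -0.6400)
  (0,1): δ = 71.07°  ·
  (0,2): δ = 15.92°  ✓
  (0,3): δ = 121.05°  ·
  (1,2): δ = 93.01°  ·
  (1,3): δ = 12.12°  ✓
  (2,3): δ = 74.87°  ·
antipodal pairs: 2

count = 2; pairs: (0,2), (1,3)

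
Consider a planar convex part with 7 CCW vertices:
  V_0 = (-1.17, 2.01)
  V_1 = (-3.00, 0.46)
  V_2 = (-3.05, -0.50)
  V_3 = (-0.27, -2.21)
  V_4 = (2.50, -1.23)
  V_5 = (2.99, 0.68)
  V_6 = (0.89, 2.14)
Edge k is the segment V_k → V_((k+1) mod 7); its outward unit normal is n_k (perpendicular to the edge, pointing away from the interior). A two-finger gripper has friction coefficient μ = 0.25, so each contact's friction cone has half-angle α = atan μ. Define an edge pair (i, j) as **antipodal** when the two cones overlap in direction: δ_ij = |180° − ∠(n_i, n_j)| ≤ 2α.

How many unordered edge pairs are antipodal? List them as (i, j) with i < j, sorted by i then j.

α = atan 0.25 = 14.04°;  2α = 28.07°
n_0 = (-0.6463, +0.7631)
n_1 = (-0.9986, +0.0520)
n_2 = (-0.5239, -0.8518)
n_3 = (+0.3335, -0.9427)
n_4 = (+0.9686, -0.2485)
n_5 = (+0.5708, +0.8211)
n_6 = (-0.0630, +0.9980)
  (0,1): δ = 133.25°  ·
  (0,2): δ = 71.86°  ·
  (0,3): δ = 20.78°  ✓
  (0,4): δ = 35.35°  ·
  (0,5): δ = 104.93°  ·
  (0,6): δ = 143.35°  ·
  (1,2): δ = 118.61°  ·
  (1,3): δ = 67.54°  ·
  (1,4): δ = 11.41°  ✓
  (1,5): δ = 58.17°  ·
  (1,6): δ = 96.59°  ·
  (2,3): δ = 128.92°  ·
  (2,4): δ = 72.79°  ·
  (2,5): δ = 3.21°  ✓
  (2,6): δ = 35.21°  ·
  (3,4): δ = 123.87°  ·
  (3,5): δ = 54.29°  ·
  (3,6): δ = 15.87°  ✓
  (4,5): δ = 110.42°  ·
  (4,6): δ = 72.00°  ·
  (5,6): δ = 141.58°  ·
antipodal pairs: 4

count = 4; pairs: (0,3), (1,4), (2,5), (3,6)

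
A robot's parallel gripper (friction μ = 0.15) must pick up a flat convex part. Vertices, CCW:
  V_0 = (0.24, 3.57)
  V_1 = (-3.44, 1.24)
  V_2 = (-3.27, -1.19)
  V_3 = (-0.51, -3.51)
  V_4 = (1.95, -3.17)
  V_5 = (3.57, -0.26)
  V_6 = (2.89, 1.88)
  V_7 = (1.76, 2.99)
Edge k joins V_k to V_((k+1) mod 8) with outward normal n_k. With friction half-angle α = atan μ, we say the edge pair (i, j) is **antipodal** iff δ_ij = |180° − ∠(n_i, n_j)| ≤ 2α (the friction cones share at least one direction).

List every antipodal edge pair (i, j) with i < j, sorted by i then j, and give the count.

count = 2; pairs: (1,5), (2,6)

α = atan 0.15 = 8.53°;  2α = 17.06°
n_0 = (-0.5349, +0.8449)
n_1 = (-0.9976, -0.0698)
n_2 = (-0.6435, -0.7655)
n_3 = (+0.1369, -0.9906)
n_4 = (+0.8737, -0.4864)
n_5 = (+0.9530, +0.3028)
n_6 = (+0.7008, +0.7134)
n_7 = (+0.3565, +0.9343)
  (0,1): δ = 118.34°  ·
  (0,2): δ = 72.39°  ·
  (0,3): δ = 24.47°  ·
  (0,4): δ = 28.56°  ·
  (0,5): δ = 75.29°  ·
  (0,6): δ = 103.17°  ·
  (0,7): δ = 126.77°  ·
  (1,2): δ = 134.05°  ·
  (1,3): δ = 86.13°  ·
  (1,4): δ = 33.11°  ·
  (1,5): δ = 13.63°  ✓
  (1,6): δ = 41.51°  ·
  (1,7): δ = 65.11°  ·
  (2,3): δ = 132.08°  ·
  (2,4): δ = 79.06°  ·
  (2,5): δ = 32.32°  ·
  (2,6): δ = 4.44°  ✓
  (2,7): δ = 19.16°  ·
  (3,4): δ = 126.97°  ·
  (3,5): δ = 80.24°  ·
  (3,6): δ = 52.36°  ·
  (3,7): δ = 28.75°  ·
  (4,5): δ = 133.27°  ·
  (4,6): δ = 105.38°  ·
  (4,7): δ = 81.78°  ·
  (5,6): δ = 152.12°  ·
  (5,7): δ = 128.51°  ·
  (6,7): δ = 156.40°  ·
antipodal pairs: 2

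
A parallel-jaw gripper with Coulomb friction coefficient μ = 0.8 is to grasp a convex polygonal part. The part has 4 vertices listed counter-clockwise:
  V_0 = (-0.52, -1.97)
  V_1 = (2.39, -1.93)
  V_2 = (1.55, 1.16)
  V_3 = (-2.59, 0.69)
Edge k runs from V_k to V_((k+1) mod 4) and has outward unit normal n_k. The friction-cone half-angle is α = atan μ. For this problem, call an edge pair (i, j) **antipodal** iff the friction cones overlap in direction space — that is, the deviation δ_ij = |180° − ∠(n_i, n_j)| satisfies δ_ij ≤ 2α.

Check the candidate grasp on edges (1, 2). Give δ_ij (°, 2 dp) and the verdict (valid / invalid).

α = atan 0.8 = 38.66°;  2α = 77.32°
edge 1: e_1 = (-0.84, +3.09);  n_1 = (+0.9650, +0.2623)
edge 2: e_2 = (-4.14, -0.47);  n_2 = (-0.1128, +0.9936)
∠(n_1, n_2) = 81.27°
δ = |180° − 81.27°| = 98.73°
98.73° > 2α = 77.32°  →  invalid

δ = 98.73°, invalid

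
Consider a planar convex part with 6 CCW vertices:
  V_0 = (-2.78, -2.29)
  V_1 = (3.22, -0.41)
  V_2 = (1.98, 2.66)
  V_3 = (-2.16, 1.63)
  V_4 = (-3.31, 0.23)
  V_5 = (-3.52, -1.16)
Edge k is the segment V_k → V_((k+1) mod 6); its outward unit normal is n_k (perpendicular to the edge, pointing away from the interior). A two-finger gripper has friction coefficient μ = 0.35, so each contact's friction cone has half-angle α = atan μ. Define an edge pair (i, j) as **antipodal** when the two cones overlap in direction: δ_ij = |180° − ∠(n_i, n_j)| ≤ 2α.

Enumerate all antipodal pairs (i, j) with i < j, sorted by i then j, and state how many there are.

count = 4; pairs: (0,2), (0,3), (1,4), (1,5)

α = atan 0.35 = 19.29°;  2α = 38.58°
n_0 = (+0.2990, -0.9543)
n_1 = (+0.9272, +0.3745)
n_2 = (-0.2414, +0.9704)
n_3 = (-0.7727, +0.6347)
n_4 = (-0.9888, +0.1494)
n_5 = (-0.8366, -0.5478)
  (0,1): δ = 85.40°  ·
  (0,2): δ = 3.43°  ✓
  (0,3): δ = 33.20°  ✓
  (0,4): δ = 64.01°  ·
  (0,5): δ = 105.82°  ·
  (1,2): δ = 98.02°  ·
  (1,3): δ = 61.39°  ·
  (1,4): δ = 30.59°  ✓
  (1,5): δ = 11.23°  ✓
  (2,3): δ = 143.37°  ·
  (2,4): δ = 112.56°  ·
  (2,5): δ = 70.75°  ·
  (3,4): δ = 149.19°  ·
  (3,5): δ = 107.38°  ·
  (4,5): δ = 138.19°  ·
antipodal pairs: 4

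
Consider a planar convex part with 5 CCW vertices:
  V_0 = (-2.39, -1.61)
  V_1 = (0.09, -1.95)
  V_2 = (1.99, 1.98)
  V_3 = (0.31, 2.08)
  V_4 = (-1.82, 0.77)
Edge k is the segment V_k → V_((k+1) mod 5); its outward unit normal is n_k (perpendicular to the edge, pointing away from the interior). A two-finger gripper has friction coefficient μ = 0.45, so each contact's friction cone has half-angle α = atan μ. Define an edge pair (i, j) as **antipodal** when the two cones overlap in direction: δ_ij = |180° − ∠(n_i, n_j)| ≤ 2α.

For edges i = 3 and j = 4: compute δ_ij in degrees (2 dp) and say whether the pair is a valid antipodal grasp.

α = atan 0.45 = 24.23°;  2α = 48.46°
edge 3: e_3 = (-2.13, -1.31);  n_3 = (-0.5239, +0.8518)
edge 4: e_4 = (-0.57, -2.38);  n_4 = (-0.9725, +0.2329)
∠(n_3, n_4) = 44.94°
δ = |180° − 44.94°| = 135.06°
135.06° > 2α = 48.46°  →  invalid

δ = 135.06°, invalid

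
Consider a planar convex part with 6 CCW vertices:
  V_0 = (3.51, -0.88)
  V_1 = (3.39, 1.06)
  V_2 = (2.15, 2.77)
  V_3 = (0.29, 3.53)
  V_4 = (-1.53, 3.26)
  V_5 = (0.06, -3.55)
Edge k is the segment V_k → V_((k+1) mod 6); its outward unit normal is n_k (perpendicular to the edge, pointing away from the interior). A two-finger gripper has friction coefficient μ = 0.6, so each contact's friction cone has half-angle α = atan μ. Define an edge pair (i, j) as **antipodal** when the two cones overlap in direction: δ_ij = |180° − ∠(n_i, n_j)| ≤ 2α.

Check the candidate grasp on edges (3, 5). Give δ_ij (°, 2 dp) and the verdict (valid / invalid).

δ = 29.30°, valid

α = atan 0.6 = 30.96°;  2α = 61.93°
edge 3: e_3 = (-1.82, -0.27);  n_3 = (-0.1467, +0.9892)
edge 5: e_5 = (+3.45, +2.67);  n_5 = (+0.6120, -0.7908)
∠(n_3, n_5) = 150.70°
δ = |180° − 150.70°| = 29.30°
29.30° ≤ 2α = 61.93°  →  valid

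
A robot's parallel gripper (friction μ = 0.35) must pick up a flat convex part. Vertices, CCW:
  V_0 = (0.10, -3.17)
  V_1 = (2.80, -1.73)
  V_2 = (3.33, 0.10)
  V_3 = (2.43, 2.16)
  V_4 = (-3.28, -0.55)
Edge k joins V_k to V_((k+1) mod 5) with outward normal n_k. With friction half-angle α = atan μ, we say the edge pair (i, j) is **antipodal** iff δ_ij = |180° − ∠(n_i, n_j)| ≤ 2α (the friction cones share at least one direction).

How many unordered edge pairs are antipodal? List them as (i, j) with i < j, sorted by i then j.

count = 2; pairs: (0,3), (2,4)

α = atan 0.35 = 19.29°;  2α = 38.58°
n_0 = (+0.4706, -0.8824)
n_1 = (+0.9605, -0.2782)
n_2 = (+0.9164, +0.4004)
n_3 = (-0.4288, +0.9034)
n_4 = (-0.6126, -0.7904)
  (0,1): δ = 134.22°  ·
  (0,2): δ = 94.47°  ·
  (0,3): δ = 2.68°  ✓
  (0,4): δ = 114.15°  ·
  (1,2): δ = 140.25°  ·
  (1,3): δ = 48.46°  ·
  (1,4): δ = 68.37°  ·
  (2,3): δ = 88.21°  ·
  (2,4): δ = 28.62°  ✓
  (3,4): δ = 63.17°  ·
antipodal pairs: 2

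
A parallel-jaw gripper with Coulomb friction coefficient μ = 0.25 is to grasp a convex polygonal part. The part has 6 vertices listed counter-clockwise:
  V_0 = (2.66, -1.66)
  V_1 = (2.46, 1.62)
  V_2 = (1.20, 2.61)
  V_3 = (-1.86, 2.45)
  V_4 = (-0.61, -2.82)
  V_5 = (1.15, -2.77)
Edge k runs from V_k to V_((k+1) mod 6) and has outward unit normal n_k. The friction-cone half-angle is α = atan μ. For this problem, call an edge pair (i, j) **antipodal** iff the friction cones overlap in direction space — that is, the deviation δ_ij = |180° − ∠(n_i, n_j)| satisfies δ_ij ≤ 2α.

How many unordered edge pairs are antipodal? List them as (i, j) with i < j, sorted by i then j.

count = 2; pairs: (0,3), (2,4)

α = atan 0.25 = 14.04°;  2α = 28.07°
n_0 = (+0.9981, +0.0609)
n_1 = (+0.6178, +0.7863)
n_2 = (-0.0522, +0.9986)
n_3 = (-0.9730, -0.2308)
n_4 = (+0.0284, -0.9996)
n_5 = (+0.5923, -0.8057)
  (0,1): δ = 131.65°  ·
  (0,2): δ = 90.50°  ·
  (0,3): δ = 9.85°  ✓
  (0,4): δ = 88.14°  ·
  (0,5): δ = 122.83°  ·
  (1,2): δ = 138.85°  ·
  (1,3): δ = 38.50°  ·
  (1,4): δ = 39.78°  ·
  (1,5): δ = 74.48°  ·
  (2,3): δ = 79.65°  ·
  (2,4): δ = 1.37°  ✓
  (2,5): δ = 33.33°  ·
  (3,4): δ = 101.72°  ·
  (3,5): δ = 67.02°  ·
  (4,5): δ = 145.31°  ·
antipodal pairs: 2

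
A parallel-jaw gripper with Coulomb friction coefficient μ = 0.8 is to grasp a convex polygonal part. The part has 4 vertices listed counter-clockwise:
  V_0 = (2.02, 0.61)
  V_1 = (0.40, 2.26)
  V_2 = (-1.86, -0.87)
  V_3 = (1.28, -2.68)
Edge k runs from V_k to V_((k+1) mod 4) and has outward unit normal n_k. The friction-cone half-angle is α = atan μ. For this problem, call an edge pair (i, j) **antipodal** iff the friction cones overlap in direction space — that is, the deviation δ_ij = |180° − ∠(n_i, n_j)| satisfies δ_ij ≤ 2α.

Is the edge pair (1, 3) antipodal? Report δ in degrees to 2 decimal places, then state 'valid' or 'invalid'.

δ = 23.15°, valid

α = atan 0.8 = 38.66°;  2α = 77.32°
edge 1: e_1 = (-2.26, -3.13);  n_1 = (-0.8107, +0.5854)
edge 3: e_3 = (+0.74, +3.29);  n_3 = (+0.9756, -0.2194)
∠(n_1, n_3) = 156.85°
δ = |180° − 156.85°| = 23.15°
23.15° ≤ 2α = 77.32°  →  valid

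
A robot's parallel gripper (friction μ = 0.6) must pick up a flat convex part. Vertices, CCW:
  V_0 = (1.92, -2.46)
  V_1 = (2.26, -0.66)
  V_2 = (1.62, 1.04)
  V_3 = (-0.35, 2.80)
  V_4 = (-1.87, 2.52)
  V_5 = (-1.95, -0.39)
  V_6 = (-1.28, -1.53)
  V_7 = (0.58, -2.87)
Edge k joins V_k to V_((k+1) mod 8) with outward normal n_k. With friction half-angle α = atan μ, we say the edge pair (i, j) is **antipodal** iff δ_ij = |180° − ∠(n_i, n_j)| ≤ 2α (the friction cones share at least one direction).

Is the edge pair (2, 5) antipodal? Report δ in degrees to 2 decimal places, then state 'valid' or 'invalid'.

δ = 17.78°, valid

α = atan 0.6 = 30.96°;  2α = 61.93°
edge 2: e_2 = (-1.97, +1.76);  n_2 = (+0.6662, +0.7457)
edge 5: e_5 = (+0.67, -1.14);  n_5 = (-0.8621, -0.5067)
∠(n_2, n_5) = 162.22°
δ = |180° − 162.22°| = 17.78°
17.78° ≤ 2α = 61.93°  →  valid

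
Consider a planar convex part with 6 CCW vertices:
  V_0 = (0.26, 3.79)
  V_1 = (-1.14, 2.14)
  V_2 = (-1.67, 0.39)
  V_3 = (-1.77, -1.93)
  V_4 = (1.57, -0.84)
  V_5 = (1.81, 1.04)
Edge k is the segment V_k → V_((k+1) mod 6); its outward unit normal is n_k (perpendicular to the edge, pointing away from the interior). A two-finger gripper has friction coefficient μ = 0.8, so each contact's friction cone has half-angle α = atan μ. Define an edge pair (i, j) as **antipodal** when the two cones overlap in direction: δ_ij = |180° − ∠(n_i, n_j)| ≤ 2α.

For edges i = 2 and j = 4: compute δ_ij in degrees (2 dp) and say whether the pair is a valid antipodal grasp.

α = atan 0.8 = 38.66°;  2α = 77.32°
edge 2: e_2 = (-0.10, -2.32);  n_2 = (-0.9991, +0.0431)
edge 4: e_4 = (+0.24, +1.88);  n_4 = (+0.9919, -0.1266)
∠(n_2, n_4) = 175.19°
δ = |180° − 175.19°| = 4.81°
4.81° ≤ 2α = 77.32°  →  valid

δ = 4.81°, valid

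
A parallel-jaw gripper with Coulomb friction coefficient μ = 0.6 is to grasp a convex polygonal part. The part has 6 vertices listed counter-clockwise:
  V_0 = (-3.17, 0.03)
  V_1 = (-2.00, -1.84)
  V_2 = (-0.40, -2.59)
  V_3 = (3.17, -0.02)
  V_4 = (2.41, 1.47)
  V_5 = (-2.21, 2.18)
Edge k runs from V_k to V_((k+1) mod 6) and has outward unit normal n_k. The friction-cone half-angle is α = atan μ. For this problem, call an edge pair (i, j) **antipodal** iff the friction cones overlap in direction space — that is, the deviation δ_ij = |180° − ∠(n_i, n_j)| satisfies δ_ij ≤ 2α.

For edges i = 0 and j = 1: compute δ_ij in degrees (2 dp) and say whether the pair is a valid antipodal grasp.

α = atan 0.6 = 30.96°;  2α = 61.93°
edge 0: e_0 = (+1.17, -1.87);  n_0 = (-0.8477, -0.5304)
edge 1: e_1 = (+1.60, -0.75);  n_1 = (-0.4244, -0.9055)
∠(n_0, n_1) = 32.85°
δ = |180° − 32.85°| = 147.15°
147.15° > 2α = 61.93°  →  invalid

δ = 147.15°, invalid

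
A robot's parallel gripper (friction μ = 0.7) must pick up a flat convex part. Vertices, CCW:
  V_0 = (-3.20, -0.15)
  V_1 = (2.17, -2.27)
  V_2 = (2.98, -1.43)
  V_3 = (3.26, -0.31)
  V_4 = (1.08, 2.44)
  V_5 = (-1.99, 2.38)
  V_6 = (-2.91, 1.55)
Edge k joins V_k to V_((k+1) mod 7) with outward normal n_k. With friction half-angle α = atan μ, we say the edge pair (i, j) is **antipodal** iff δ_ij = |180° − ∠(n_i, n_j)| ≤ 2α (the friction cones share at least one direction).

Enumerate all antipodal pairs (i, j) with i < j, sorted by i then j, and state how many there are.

count = 9; pairs: (0,3), (0,4), (0,5), (1,4), (1,5), (1,6), (2,5), (2,6), (3,6)

α = atan 0.7 = 34.99°;  2α = 69.98°
n_0 = (-0.3672, -0.9301)
n_1 = (+0.7198, -0.6941)
n_2 = (+0.9701, -0.2425)
n_3 = (+0.7836, +0.6212)
n_4 = (-0.0195, +0.9998)
n_5 = (-0.6699, +0.7425)
n_6 = (-0.9858, +0.1682)
  (0,1): δ = 112.41°  ·
  (0,2): δ = 82.49°  ·
  (0,3): δ = 30.05°  ✓
  (0,4): δ = 22.66°  ✓
  (0,5): δ = 63.60°  ✓
  (0,6): δ = 101.86°  ·
  (1,2): δ = 150.08°  ·
  (1,3): δ = 97.64°  ·
  (1,4): δ = 44.92°  ✓
  (1,5): δ = 3.99°  ✓
  (1,6): δ = 34.28°  ✓
  (2,3): δ = 127.56°  ·
  (2,4): δ = 74.84°  ·
  (2,5): δ = 33.91°  ✓
  (2,6): δ = 4.36°  ✓
  (3,4): δ = 127.29°  ·
  (3,5): δ = 86.35°  ·
  (3,6): δ = 48.09°  ✓
  (4,5): δ = 139.06°  ·
  (4,6): δ = 100.80°  ·
  (5,6): δ = 141.74°  ·
antipodal pairs: 9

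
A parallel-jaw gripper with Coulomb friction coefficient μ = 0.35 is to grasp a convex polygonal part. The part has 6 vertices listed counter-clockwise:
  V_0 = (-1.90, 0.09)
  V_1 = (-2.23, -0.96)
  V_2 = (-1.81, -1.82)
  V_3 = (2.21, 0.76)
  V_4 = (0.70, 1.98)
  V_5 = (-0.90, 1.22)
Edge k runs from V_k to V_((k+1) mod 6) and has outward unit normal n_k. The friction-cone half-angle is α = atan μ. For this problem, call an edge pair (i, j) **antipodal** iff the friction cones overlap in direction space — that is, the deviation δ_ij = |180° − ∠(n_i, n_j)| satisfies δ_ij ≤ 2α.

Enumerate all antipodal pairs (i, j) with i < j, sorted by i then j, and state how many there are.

count = 3; pairs: (1,3), (2,4), (2,5)

α = atan 0.35 = 19.29°;  2α = 38.58°
n_0 = (-0.9540, +0.2998)
n_1 = (-0.8986, -0.4388)
n_2 = (+0.5401, -0.8416)
n_3 = (+0.6285, +0.7778)
n_4 = (-0.4291, +0.9033)
n_5 = (-0.7489, +0.6627)
  (0,1): δ = 136.52°  ·
  (0,2): δ = 39.86°  ·
  (0,3): δ = 68.51°  ·
  (0,4): δ = 132.85°  ·
  (0,5): δ = 155.94°  ·
  (1,2): δ = 83.34°  ·
  (1,3): δ = 25.03°  ✓
  (1,4): δ = 89.38°  ·
  (1,5): δ = 112.46°  ·
  (2,3): δ = 71.63°  ·
  (2,4): δ = 7.28°  ✓
  (2,5): δ = 15.80°  ✓
  (3,4): δ = 115.66°  ·
  (3,5): δ = 92.57°  ·
  (4,5): δ = 156.92°  ·
antipodal pairs: 3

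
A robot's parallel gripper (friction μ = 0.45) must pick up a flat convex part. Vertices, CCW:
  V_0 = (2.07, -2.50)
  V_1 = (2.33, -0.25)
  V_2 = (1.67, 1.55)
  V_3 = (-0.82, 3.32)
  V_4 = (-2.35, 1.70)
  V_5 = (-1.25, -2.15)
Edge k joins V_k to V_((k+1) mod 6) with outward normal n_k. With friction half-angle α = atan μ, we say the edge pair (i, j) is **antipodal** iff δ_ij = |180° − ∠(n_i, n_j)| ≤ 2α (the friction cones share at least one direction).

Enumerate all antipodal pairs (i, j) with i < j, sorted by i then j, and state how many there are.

count = 5; pairs: (0,3), (0,4), (1,4), (2,4), (2,5)

α = atan 0.45 = 24.23°;  2α = 48.46°
n_0 = (+0.9934, -0.1148)
n_1 = (+0.9389, +0.3443)
n_2 = (+0.5794, +0.8151)
n_3 = (-0.7270, +0.6866)
n_4 = (-0.9615, -0.2747)
n_5 = (-0.1048, -0.9945)
  (0,1): δ = 153.27°  ·
  (0,2): δ = 118.82°  ·
  (0,3): δ = 36.77°  ✓
  (0,4): δ = 22.54°  ✓
  (0,5): δ = 90.57°  ·
  (1,2): δ = 145.54°  ·
  (1,3): δ = 63.50°  ·
  (1,4): δ = 4.19°  ✓
  (1,5): δ = 63.85°  ·
  (2,3): δ = 97.96°  ·
  (2,4): δ = 38.65°  ✓
  (2,5): δ = 29.39°  ✓
  (3,4): δ = 120.69°  ·
  (3,5): δ = 52.65°  ·
  (4,5): δ = 111.96°  ·
antipodal pairs: 5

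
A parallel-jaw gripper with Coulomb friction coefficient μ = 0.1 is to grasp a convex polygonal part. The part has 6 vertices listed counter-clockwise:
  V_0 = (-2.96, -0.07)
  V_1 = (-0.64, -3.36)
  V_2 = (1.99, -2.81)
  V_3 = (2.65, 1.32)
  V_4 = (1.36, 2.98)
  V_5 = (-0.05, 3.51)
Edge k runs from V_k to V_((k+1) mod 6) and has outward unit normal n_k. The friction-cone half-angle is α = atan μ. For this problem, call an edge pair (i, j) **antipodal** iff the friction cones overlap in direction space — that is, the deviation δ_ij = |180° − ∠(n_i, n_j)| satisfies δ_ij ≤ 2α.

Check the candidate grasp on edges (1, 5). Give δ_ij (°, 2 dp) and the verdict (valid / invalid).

δ = 39.08°, invalid

α = atan 0.1 = 5.71°;  2α = 11.42°
edge 1: e_1 = (+2.63, +0.55);  n_1 = (+0.2047, -0.9788)
edge 5: e_5 = (-2.91, -3.58);  n_5 = (-0.7760, +0.6308)
∠(n_1, n_5) = 140.92°
δ = |180° − 140.92°| = 39.08°
39.08° > 2α = 11.42°  →  invalid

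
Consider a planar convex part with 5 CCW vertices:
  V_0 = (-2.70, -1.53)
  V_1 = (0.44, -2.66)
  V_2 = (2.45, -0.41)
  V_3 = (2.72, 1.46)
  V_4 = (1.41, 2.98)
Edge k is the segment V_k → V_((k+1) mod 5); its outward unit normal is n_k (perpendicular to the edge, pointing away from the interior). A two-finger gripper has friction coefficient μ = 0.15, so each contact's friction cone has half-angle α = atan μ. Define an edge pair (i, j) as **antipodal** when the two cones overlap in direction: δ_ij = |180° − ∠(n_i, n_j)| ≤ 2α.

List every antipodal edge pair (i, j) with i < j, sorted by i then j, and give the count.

α = atan 0.15 = 8.53°;  2α = 17.06°
n_0 = (-0.3386, -0.9409)
n_1 = (+0.7458, -0.6662)
n_2 = (+0.9897, -0.1429)
n_3 = (+0.7575, +0.6528)
n_4 = (-0.7391, +0.6736)
  (0,1): δ = 111.98°  ·
  (0,2): δ = 78.42°  ·
  (0,3): δ = 29.45°  ·
  (0,4): δ = 67.45°  ·
  (1,2): δ = 146.44°  ·
  (1,3): δ = 97.47°  ·
  (1,4): δ = 0.57°  ✓
  (2,3): δ = 131.03°  ·
  (2,4): δ = 34.13°  ·
  (3,4): δ = 83.10°  ·
antipodal pairs: 1

count = 1; pairs: (1,4)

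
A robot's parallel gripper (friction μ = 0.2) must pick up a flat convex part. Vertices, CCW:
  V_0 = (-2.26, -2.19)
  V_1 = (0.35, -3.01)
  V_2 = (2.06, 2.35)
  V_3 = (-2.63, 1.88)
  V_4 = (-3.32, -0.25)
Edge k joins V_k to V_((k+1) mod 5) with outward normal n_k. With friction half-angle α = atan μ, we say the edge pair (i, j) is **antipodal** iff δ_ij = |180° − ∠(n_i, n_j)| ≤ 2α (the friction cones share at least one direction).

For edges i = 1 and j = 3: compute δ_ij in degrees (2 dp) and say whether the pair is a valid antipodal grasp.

δ = 0.26°, valid

α = atan 0.2 = 11.31°;  2α = 22.62°
edge 1: e_1 = (+1.71, +5.36);  n_1 = (+0.9527, -0.3039)
edge 3: e_3 = (-0.69, -2.13);  n_3 = (-0.9513, +0.3082)
∠(n_1, n_3) = 179.74°
δ = |180° − 179.74°| = 0.26°
0.26° ≤ 2α = 22.62°  →  valid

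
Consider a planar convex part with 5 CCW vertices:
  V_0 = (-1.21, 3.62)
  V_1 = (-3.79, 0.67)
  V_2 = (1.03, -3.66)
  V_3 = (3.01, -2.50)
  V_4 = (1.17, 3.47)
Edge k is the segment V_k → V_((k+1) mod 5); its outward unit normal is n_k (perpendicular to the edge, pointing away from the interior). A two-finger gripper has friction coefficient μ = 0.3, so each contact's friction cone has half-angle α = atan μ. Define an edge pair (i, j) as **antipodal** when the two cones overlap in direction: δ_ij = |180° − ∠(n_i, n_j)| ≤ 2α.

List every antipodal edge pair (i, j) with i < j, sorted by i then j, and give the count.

count = 2; pairs: (0,2), (1,3)

α = atan 0.3 = 16.70°;  2α = 33.40°
n_0 = (-0.7527, +0.6583)
n_1 = (-0.6683, -0.7439)
n_2 = (+0.5055, -0.8628)
n_3 = (+0.9556, +0.2945)
n_4 = (+0.0629, +0.9980)
  (0,1): δ = 90.76°  ·
  (0,2): δ = 18.46°  ✓
  (0,3): δ = 58.30°  ·
  (0,4): δ = 127.57°  ·
  (1,2): δ = 107.70°  ·
  (1,3): δ = 30.94°  ✓
  (1,4): δ = 38.33°  ·
  (2,3): δ = 103.23°  ·
  (2,4): δ = 33.97°  ·
  (3,4): δ = 110.74°  ·
antipodal pairs: 2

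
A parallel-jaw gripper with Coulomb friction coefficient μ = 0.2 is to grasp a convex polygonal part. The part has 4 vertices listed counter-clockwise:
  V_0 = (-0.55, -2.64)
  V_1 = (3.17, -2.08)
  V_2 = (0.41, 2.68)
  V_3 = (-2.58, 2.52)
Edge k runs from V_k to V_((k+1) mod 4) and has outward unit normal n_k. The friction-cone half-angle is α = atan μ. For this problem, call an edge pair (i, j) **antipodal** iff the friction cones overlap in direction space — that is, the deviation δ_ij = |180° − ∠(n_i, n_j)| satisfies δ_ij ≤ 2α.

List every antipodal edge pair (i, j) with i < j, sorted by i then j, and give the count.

α = atan 0.2 = 11.31°;  2α = 22.62°
n_0 = (+0.1489, -0.9889)
n_1 = (+0.8651, +0.5016)
n_2 = (-0.0534, +0.9986)
n_3 = (-0.9306, -0.3661)
  (0,1): δ = 68.45°  ·
  (0,2): δ = 5.50°  ✓
  (0,3): δ = 102.91°  ·
  (1,2): δ = 117.04°  ·
  (1,3): δ = 8.63°  ✓
  (2,3): δ = 71.59°  ·
antipodal pairs: 2

count = 2; pairs: (0,2), (1,3)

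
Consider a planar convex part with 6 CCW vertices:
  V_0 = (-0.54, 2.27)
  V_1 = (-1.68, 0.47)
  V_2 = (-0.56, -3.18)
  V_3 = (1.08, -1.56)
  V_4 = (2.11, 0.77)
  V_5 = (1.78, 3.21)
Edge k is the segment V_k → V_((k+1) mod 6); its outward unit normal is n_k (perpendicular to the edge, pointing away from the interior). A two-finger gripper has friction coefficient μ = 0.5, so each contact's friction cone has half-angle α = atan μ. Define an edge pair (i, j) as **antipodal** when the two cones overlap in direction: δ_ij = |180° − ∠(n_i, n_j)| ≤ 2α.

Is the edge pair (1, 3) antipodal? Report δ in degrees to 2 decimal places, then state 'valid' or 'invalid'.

α = atan 0.5 = 26.57°;  2α = 53.13°
edge 1: e_1 = (+1.12, -3.65);  n_1 = (-0.9560, -0.2933)
edge 3: e_3 = (+1.03, +2.33);  n_3 = (+0.9146, -0.4043)
∠(n_1, n_3) = 139.09°
δ = |180° − 139.09°| = 40.91°
40.91° ≤ 2α = 53.13°  →  valid

δ = 40.91°, valid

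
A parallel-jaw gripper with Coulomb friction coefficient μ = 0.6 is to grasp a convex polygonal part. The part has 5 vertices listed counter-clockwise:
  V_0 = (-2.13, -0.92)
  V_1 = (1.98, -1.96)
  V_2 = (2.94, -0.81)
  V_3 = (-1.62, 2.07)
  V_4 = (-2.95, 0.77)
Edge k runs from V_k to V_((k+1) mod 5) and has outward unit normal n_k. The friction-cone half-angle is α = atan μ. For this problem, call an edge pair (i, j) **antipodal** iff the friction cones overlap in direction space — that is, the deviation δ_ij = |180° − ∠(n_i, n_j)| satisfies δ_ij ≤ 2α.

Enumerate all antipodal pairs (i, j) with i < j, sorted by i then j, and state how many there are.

count = 4; pairs: (0,2), (0,3), (1,3), (2,4)

α = atan 0.6 = 30.96°;  2α = 61.93°
n_0 = (-0.2453, -0.9694)
n_1 = (+0.7677, -0.6408)
n_2 = (+0.5340, +0.8455)
n_3 = (-0.6990, +0.7151)
n_4 = (-0.8997, -0.4365)
  (0,1): δ = 115.65°  ·
  (0,2): δ = 18.08°  ✓
  (0,3): δ = 58.55°  ✓
  (0,4): δ = 130.08°  ·
  (1,2): δ = 82.42°  ·
  (1,3): δ = 5.80°  ✓
  (1,4): δ = 65.74°  ·
  (2,3): δ = 103.38°  ·
  (2,4): δ = 31.84°  ✓
  (3,4): δ = 108.46°  ·
antipodal pairs: 4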